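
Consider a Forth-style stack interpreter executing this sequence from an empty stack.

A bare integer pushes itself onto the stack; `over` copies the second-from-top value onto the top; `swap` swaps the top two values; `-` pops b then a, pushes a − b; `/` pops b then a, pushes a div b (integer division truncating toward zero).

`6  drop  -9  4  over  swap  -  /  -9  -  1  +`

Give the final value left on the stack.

10

6    → [6]
drop → []
-9   → [-9]
4    → [-9, 4]
over → [-9, 4, -9]
swap → [-9, -9, 4]
-    → [-9, -13]
/    → [0]
-9   → [0, -9]
-    → [9]
1    → [9, 1]
+    → [10]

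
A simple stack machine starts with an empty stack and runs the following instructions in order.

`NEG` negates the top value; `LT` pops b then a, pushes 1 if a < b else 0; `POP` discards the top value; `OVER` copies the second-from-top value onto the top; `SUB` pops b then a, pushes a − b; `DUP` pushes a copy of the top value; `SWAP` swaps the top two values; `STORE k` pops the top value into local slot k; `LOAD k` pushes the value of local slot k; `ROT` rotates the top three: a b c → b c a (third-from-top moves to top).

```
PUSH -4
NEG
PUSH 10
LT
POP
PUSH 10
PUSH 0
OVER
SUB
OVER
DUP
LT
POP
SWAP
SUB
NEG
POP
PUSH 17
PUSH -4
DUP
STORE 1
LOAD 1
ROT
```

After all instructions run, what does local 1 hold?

-4

PUSH -4  -4
NEG      4
PUSH 10  4 10
LT       1
POP      (empty)
PUSH 10  10
PUSH 0   10 0
OVER     10 0 10
SUB      10 -10
OVER     10 -10 10
DUP      10 -10 10 10
LT       10 -10 0
POP      10 -10
SWAP     -10 10
SUB      -20
NEG      20
POP      (empty)
PUSH 17  17
PUSH -4  17 -4
DUP      17 -4 -4
STORE 1  17 -4
LOAD 1   17 -4 -4
ROT      -4 -4 17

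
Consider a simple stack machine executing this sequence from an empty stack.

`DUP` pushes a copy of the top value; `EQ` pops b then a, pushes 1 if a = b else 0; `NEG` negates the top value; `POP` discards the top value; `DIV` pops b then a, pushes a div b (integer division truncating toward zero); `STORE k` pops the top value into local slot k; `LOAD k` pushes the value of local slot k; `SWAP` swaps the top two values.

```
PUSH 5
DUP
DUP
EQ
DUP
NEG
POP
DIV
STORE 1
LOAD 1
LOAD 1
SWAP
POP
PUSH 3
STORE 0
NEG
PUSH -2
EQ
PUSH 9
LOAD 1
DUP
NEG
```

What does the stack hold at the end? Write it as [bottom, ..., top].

PUSH 5   5
DUP      5 5
DUP      5 5 5
EQ       5 1
DUP      5 1 1
NEG      5 1 -1
POP      5 1
DIV      5
STORE 1  (empty)
LOAD 1   5
LOAD 1   5 5
SWAP     5 5
POP      5
PUSH 3   5 3
STORE 0  5
NEG      -5
PUSH -2  -5 -2
EQ       0
PUSH 9   0 9
LOAD 1   0 9 5
DUP      0 9 5 5
NEG      0 9 5 -5

[0, 9, 5, -5]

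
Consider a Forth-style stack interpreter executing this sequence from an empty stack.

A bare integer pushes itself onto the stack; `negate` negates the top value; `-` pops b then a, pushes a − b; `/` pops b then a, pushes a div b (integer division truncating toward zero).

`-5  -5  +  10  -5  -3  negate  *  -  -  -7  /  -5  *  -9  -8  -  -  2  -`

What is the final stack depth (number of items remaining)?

1

-5     : -5
-5     : -5 -5
+      : -10
10     : -10 10
-5     : -10 10 -5
-3     : -10 10 -5 -3
negate : -10 10 -5 3
*      : -10 10 -15
-      : -10 25
-      : -35
-7     : -35 -7
/      : 5
-5     : 5 -5
*      : -25
-9     : -25 -9
-8     : -25 -9 -8
-      : -25 -1
-      : -24
2      : -24 2
-      : -26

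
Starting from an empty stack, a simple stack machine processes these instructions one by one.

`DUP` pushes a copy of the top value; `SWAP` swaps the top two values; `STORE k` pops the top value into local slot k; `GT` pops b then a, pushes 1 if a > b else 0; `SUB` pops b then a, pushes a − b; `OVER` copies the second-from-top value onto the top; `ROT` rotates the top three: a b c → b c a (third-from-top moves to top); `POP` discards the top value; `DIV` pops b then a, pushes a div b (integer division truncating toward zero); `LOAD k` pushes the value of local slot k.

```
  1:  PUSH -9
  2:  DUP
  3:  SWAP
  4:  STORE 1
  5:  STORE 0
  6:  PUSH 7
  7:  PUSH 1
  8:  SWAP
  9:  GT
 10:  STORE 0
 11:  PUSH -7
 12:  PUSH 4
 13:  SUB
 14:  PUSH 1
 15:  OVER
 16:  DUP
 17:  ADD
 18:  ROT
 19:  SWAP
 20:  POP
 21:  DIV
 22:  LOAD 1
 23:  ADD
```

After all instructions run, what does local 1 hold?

PUSH -9 → -9
DUP     → -9 -9
SWAP    → -9 -9
STORE 1 → -9
STORE 0 → (empty)
PUSH 7  → 7
PUSH 1  → 7 1
SWAP    → 1 7
GT      → 0
STORE 0 → (empty)
PUSH -7 → -7
PUSH 4  → -7 4
SUB     → -11
PUSH 1  → -11 1
OVER    → -11 1 -11
DUP     → -11 1 -11 -11
ADD     → -11 1 -22
ROT     → 1 -22 -11
SWAP    → 1 -11 -22
POP     → 1 -11
DIV     → 0
LOAD 1  → 0 -9
ADD     → -9

-9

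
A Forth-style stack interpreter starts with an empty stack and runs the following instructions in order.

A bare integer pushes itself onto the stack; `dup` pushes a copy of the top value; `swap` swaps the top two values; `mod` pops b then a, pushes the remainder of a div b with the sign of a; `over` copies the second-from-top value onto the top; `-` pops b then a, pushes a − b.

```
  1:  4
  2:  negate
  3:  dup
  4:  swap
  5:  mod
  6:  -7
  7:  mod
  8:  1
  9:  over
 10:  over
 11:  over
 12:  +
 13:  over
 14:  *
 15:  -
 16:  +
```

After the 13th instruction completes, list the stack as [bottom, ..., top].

[0, 1, 0, 1, 0]

4       4
negate  -4
dup     -4 -4
swap    -4 -4
mod     0
-7      0 -7
mod     0
1       0 1
over    0 1 0
over    0 1 0 1
over    0 1 0 1 0
+       0 1 0 1
over    0 1 0 1 0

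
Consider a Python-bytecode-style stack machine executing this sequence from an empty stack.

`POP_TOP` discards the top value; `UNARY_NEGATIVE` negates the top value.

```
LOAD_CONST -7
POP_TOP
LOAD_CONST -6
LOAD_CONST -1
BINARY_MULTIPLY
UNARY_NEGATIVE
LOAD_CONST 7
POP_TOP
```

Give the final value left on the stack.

LOAD_CONST -7   → [-7]
POP_TOP         → []
LOAD_CONST -6   → [-6]
LOAD_CONST -1   → [-6, -1]
BINARY_MULTIPLY → [6]
UNARY_NEGATIVE  → [-6]
LOAD_CONST 7    → [-6, 7]
POP_TOP         → [-6]

-6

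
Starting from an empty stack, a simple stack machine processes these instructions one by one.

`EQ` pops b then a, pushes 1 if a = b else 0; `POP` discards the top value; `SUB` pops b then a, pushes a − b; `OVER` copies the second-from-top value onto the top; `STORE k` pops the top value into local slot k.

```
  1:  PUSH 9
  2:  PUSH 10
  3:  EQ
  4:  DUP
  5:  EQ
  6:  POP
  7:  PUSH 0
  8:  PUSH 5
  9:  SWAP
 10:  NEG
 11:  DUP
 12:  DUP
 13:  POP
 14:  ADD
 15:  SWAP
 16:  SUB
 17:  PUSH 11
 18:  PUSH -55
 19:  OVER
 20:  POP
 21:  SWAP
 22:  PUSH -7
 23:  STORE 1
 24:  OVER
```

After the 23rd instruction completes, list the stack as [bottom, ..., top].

[-5, -55, 11]

PUSH 9   : 9
PUSH 10  : 9 10
EQ       : 0
DUP      : 0 0
EQ       : 1
POP      : (empty)
PUSH 0   : 0
PUSH 5   : 0 5
SWAP     : 5 0
NEG      : 5 0
DUP      : 5 0 0
DUP      : 5 0 0 0
POP      : 5 0 0
ADD      : 5 0
SWAP     : 0 5
SUB      : -5
PUSH 11  : -5 11
PUSH -55 : -5 11 -55
OVER     : -5 11 -55 11
POP      : -5 11 -55
SWAP     : -5 -55 11
PUSH -7  : -5 -55 11 -7
STORE 1  : -5 -55 11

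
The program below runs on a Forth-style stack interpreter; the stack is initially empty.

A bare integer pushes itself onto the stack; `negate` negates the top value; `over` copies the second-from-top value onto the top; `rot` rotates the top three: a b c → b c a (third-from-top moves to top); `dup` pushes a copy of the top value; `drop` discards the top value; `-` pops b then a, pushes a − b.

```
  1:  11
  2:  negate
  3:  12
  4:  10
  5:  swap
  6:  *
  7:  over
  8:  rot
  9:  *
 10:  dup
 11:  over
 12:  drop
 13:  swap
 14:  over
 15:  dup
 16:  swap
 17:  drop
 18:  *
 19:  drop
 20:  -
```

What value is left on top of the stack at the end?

11     → [11]
negate → [-11]
12     → [-11, 12]
10     → [-11, 12, 10]
swap   → [-11, 10, 12]
*      → [-11, 120]
over   → [-11, 120, -11]
rot    → [120, -11, -11]
*      → [120, 121]
dup    → [120, 121, 121]
over   → [120, 121, 121, 121]
drop   → [120, 121, 121]
swap   → [120, 121, 121]
over   → [120, 121, 121, 121]
dup    → [120, 121, 121, 121, 121]
swap   → [120, 121, 121, 121, 121]
drop   → [120, 121, 121, 121]
*      → [120, 121, 14641]
drop   → [120, 121]
-      → [-1]

-1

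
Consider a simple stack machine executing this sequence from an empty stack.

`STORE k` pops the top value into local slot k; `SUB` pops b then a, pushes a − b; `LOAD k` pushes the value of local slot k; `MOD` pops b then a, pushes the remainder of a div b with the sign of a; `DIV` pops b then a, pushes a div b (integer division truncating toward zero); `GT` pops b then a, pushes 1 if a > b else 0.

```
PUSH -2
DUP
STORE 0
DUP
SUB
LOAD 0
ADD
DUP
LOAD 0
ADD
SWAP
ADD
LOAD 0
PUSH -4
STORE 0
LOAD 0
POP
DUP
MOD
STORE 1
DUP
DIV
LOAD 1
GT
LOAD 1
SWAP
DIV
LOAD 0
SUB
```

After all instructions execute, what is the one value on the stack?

4

PUSH -2  -2
DUP      -2 -2
STORE 0  -2
DUP      -2 -2
SUB      0
LOAD 0   0 -2
ADD      -2
DUP      -2 -2
LOAD 0   -2 -2 -2
ADD      -2 -4
SWAP     -4 -2
ADD      -6
LOAD 0   -6 -2
PUSH -4  -6 -2 -4
STORE 0  -6 -2
LOAD 0   -6 -2 -4
POP      -6 -2
DUP      -6 -2 -2
MOD      -6 0
STORE 1  -6
DUP      -6 -6
DIV      1
LOAD 1   1 0
GT       1
LOAD 1   1 0
SWAP     0 1
DIV      0
LOAD 0   0 -4
SUB      4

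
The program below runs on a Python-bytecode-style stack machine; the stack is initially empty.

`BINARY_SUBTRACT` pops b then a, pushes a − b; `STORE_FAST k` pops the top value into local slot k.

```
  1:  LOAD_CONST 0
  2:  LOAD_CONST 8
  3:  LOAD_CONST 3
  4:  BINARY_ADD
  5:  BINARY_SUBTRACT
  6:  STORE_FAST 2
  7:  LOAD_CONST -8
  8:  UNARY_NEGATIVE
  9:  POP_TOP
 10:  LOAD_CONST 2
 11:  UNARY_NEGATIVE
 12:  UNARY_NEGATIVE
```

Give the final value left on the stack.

LOAD_CONST 0    : [0]
LOAD_CONST 8    : [0, 8]
LOAD_CONST 3    : [0, 8, 3]
BINARY_ADD      : [0, 11]
BINARY_SUBTRACT : [-11]
STORE_FAST 2    : []
LOAD_CONST -8   : [-8]
UNARY_NEGATIVE  : [8]
POP_TOP         : []
LOAD_CONST 2    : [2]
UNARY_NEGATIVE  : [-2]
UNARY_NEGATIVE  : [2]

2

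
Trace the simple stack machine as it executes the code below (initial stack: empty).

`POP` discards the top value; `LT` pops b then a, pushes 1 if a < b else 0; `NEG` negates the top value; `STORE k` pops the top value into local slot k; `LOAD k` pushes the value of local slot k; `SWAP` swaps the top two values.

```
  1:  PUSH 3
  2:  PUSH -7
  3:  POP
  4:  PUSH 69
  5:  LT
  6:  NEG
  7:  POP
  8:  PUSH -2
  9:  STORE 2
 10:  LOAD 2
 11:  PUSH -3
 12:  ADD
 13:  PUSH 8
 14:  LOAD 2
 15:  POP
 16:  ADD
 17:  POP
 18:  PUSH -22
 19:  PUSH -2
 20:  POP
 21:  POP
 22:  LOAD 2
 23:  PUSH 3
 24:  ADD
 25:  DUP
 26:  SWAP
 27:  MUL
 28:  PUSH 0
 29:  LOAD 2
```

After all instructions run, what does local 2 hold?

PUSH 3   -> [3]
PUSH -7  -> [3, -7]
POP      -> [3]
PUSH 69  -> [3, 69]
LT       -> [1]
NEG      -> [-1]
POP      -> []
PUSH -2  -> [-2]
STORE 2  -> []
LOAD 2   -> [-2]
PUSH -3  -> [-2, -3]
ADD      -> [-5]
PUSH 8   -> [-5, 8]
LOAD 2   -> [-5, 8, -2]
POP      -> [-5, 8]
ADD      -> [3]
POP      -> []
PUSH -22 -> [-22]
PUSH -2  -> [-22, -2]
POP      -> [-22]
POP      -> []
LOAD 2   -> [-2]
PUSH 3   -> [-2, 3]
ADD      -> [1]
DUP      -> [1, 1]
SWAP     -> [1, 1]
MUL      -> [1]
PUSH 0   -> [1, 0]
LOAD 2   -> [1, 0, -2]

-2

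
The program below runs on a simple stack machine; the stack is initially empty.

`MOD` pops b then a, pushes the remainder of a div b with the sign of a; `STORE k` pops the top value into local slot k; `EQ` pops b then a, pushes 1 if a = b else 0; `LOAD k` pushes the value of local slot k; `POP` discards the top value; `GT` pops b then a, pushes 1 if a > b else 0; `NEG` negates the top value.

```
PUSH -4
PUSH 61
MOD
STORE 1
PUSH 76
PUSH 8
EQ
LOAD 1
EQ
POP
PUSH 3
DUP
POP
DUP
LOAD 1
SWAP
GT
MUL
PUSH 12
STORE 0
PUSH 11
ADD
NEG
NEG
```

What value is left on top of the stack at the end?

PUSH -4 → -4
PUSH 61 → -4 61
MOD     → -4
STORE 1 → (empty)
PUSH 76 → 76
PUSH 8  → 76 8
EQ      → 0
LOAD 1  → 0 -4
EQ      → 0
POP     → (empty)
PUSH 3  → 3
DUP     → 3 3
POP     → 3
DUP     → 3 3
LOAD 1  → 3 3 -4
SWAP    → 3 -4 3
GT      → 3 0
MUL     → 0
PUSH 12 → 0 12
STORE 0 → 0
PUSH 11 → 0 11
ADD     → 11
NEG     → -11
NEG     → 11

11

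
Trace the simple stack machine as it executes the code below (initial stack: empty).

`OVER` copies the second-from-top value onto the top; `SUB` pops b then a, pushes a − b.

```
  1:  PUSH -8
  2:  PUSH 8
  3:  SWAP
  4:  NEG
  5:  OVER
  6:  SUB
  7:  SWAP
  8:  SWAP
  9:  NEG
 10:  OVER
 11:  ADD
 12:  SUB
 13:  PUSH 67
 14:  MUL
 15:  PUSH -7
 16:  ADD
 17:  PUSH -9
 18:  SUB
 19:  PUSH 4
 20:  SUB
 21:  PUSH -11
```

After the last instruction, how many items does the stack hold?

2

PUSH -8   -8
PUSH 8    -8 8
SWAP      8 -8
NEG       8 8
OVER      8 8 8
SUB       8 0
SWAP      0 8
SWAP      8 0
NEG       8 0
OVER      8 0 8
ADD       8 8
SUB       0
PUSH 67   0 67
MUL       0
PUSH -7   0 -7
ADD       -7
PUSH -9   -7 -9
SUB       2
PUSH 4    2 4
SUB       -2
PUSH -11  -2 -11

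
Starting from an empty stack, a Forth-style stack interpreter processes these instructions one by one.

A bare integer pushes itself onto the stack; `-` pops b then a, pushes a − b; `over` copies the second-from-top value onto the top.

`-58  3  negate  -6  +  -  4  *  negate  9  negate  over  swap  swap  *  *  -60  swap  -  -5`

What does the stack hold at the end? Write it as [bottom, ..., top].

-58    : [-58]
3      : [-58, 3]
negate : [-58, -3]
-6     : [-58, -3, -6]
+      : [-58, -9]
-      : [-49]
4      : [-49, 4]
*      : [-196]
negate : [196]
9      : [196, 9]
negate : [196, -9]
over   : [196, -9, 196]
swap   : [196, 196, -9]
swap   : [196, -9, 196]
*      : [196, -1764]
*      : [-345744]
-60    : [-345744, -60]
swap   : [-60, -345744]
-      : [345684]
-5     : [345684, -5]

[345684, -5]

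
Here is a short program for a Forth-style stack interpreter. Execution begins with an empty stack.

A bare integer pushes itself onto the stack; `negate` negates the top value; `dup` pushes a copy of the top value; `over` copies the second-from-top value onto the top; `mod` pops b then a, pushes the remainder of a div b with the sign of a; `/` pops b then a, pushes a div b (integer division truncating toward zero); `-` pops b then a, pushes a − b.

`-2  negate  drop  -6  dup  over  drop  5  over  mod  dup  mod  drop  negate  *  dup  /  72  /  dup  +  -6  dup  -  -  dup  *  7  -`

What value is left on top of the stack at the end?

-2     → [-2]
negate → [2]
drop   → []
-6     → [-6]
dup    → [-6, -6]
over   → [-6, -6, -6]
drop   → [-6, -6]
5      → [-6, -6, 5]
over   → [-6, -6, 5, -6]
mod    → [-6, -6, 5]
dup    → [-6, -6, 5, 5]
mod    → [-6, -6, 0]
drop   → [-6, -6]
negate → [-6, 6]
*      → [-36]
dup    → [-36, -36]
/      → [1]
72     → [1, 72]
/      → [0]
dup    → [0, 0]
+      → [0]
-6     → [0, -6]
dup    → [0, -6, -6]
-      → [0, 0]
-      → [0]
dup    → [0, 0]
*      → [0]
7      → [0, 7]
-      → [-7]

-7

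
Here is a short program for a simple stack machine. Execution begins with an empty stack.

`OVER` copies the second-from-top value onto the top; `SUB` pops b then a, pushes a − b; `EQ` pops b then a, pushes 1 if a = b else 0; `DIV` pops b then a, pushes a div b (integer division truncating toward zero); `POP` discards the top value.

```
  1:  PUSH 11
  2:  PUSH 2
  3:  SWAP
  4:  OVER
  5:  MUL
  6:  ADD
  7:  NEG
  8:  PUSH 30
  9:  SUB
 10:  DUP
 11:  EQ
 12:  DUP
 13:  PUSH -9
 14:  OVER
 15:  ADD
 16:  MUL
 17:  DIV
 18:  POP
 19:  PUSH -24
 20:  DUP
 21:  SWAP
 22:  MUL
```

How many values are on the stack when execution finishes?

PUSH 11  → 11
PUSH 2   → 11 2
SWAP     → 2 11
OVER     → 2 11 2
MUL      → 2 22
ADD      → 24
NEG      → -24
PUSH 30  → -24 30
SUB      → -54
DUP      → -54 -54
EQ       → 1
DUP      → 1 1
PUSH -9  → 1 1 -9
OVER     → 1 1 -9 1
ADD      → 1 1 -8
MUL      → 1 -8
DIV      → 0
POP      → (empty)
PUSH -24 → -24
DUP      → -24 -24
SWAP     → -24 -24
MUL      → 576

1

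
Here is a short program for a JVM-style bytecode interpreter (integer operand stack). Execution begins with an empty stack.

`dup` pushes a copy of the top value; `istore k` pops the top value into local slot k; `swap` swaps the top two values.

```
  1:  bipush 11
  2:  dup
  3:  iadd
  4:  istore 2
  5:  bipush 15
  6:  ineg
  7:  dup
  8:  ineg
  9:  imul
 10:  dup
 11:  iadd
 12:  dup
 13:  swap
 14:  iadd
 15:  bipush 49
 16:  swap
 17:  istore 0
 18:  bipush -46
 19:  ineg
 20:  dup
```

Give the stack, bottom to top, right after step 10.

[-225, -225]

bipush 11 -> 11
dup       -> 11 11
iadd      -> 22
istore 2  -> (empty)
bipush 15 -> 15
ineg      -> -15
dup       -> -15 -15
ineg      -> -15 15
imul      -> -225
dup       -> -225 -225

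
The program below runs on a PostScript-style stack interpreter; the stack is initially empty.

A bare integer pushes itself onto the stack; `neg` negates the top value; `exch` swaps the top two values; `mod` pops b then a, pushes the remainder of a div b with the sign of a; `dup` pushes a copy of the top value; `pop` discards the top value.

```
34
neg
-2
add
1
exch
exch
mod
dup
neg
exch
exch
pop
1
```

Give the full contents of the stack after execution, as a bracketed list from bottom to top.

[0, 1]

34   -> 34
neg  -> -34
-2   -> -34 -2
add  -> -36
1    -> -36 1
exch -> 1 -36
exch -> -36 1
mod  -> 0
dup  -> 0 0
neg  -> 0 0
exch -> 0 0
exch -> 0 0
pop  -> 0
1    -> 0 1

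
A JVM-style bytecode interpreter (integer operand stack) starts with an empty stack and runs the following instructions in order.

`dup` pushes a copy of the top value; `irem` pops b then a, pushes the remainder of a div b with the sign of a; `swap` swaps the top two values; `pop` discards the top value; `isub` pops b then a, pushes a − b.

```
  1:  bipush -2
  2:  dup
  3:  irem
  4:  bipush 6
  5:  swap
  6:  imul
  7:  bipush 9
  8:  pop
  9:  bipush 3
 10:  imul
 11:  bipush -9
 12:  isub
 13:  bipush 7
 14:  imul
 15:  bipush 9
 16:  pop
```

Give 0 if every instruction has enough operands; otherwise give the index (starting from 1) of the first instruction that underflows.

bipush -2 -> [-2]
dup       -> [-2, -2]
irem      -> [0]
bipush 6  -> [0, 6]
swap      -> [6, 0]
imul      -> [0]
bipush 9  -> [0, 9]
pop       -> [0]
bipush 3  -> [0, 3]
imul      -> [0]
bipush -9 -> [0, -9]
isub      -> [9]
bipush 7  -> [9, 7]
imul      -> [63]
bipush 9  -> [63, 9]
pop       -> [63]

0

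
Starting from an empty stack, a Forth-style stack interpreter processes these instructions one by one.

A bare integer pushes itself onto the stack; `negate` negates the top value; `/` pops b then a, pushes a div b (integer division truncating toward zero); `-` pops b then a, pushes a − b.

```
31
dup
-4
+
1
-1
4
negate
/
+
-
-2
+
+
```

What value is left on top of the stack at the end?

55

31      [31]
dup     [31, 31]
-4      [31, 31, -4]
+       [31, 27]
1       [31, 27, 1]
-1      [31, 27, 1, -1]
4       [31, 27, 1, -1, 4]
negate  [31, 27, 1, -1, -4]
/       [31, 27, 1, 0]
+       [31, 27, 1]
-       [31, 26]
-2      [31, 26, -2]
+       [31, 24]
+       [55]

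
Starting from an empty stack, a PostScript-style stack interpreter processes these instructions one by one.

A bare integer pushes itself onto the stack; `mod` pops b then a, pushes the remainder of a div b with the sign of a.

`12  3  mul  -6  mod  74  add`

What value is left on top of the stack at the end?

74

12  -> [12]
3   -> [12, 3]
mul -> [36]
-6  -> [36, -6]
mod -> [0]
74  -> [0, 74]
add -> [74]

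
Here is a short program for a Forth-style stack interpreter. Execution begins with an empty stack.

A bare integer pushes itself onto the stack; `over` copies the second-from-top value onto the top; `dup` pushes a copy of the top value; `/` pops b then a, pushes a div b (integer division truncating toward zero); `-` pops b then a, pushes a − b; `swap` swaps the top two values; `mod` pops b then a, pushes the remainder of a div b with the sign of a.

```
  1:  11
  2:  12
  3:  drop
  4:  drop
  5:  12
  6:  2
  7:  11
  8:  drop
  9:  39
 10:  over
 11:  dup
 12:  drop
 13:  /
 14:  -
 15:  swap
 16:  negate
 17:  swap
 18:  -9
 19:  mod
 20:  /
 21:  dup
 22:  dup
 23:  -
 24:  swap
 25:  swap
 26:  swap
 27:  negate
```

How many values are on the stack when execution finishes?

2

11     : 11
12     : 11 12
drop   : 11
drop   : (empty)
12     : 12
2      : 12 2
11     : 12 2 11
drop   : 12 2
39     : 12 2 39
over   : 12 2 39 2
dup    : 12 2 39 2 2
drop   : 12 2 39 2
/      : 12 2 19
-      : 12 -17
swap   : -17 12
negate : -17 -12
swap   : -12 -17
-9     : -12 -17 -9
mod    : -12 -8
/      : 1
dup    : 1 1
dup    : 1 1 1
-      : 1 0
swap   : 0 1
swap   : 1 0
swap   : 0 1
negate : 0 -1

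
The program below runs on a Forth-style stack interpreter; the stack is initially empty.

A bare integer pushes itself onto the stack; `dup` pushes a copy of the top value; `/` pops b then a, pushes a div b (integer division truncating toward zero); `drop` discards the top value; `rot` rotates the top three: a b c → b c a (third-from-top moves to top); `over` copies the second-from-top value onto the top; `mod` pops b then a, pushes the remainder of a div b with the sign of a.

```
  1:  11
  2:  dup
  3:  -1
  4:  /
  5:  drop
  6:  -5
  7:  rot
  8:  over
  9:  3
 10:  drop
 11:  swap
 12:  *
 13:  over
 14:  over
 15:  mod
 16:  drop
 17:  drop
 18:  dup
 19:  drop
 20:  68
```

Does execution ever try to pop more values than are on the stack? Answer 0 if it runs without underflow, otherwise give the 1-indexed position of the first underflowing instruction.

11   → [11]
dup  → [11, 11]
-1   → [11, 11, -1]
/    → [11, -11]
drop → [11]
-5   → [11, -5]
rot  — needs 3 operands, stack has 2 → underflow

7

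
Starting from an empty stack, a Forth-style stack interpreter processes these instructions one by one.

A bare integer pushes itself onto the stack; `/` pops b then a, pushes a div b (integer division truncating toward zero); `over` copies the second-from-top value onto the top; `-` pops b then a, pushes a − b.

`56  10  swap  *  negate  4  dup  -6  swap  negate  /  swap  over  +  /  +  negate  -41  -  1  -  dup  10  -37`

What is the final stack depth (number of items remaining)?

4

56     -> 56
10     -> 56 10
swap   -> 10 56
*      -> 560
negate -> -560
4      -> -560 4
dup    -> -560 4 4
-6     -> -560 4 4 -6
swap   -> -560 4 -6 4
negate -> -560 4 -6 -4
/      -> -560 4 1
swap   -> -560 1 4
over   -> -560 1 4 1
+      -> -560 1 5
/      -> -560 0
+      -> -560
negate -> 560
-41    -> 560 -41
-      -> 601
1      -> 601 1
-      -> 600
dup    -> 600 600
10     -> 600 600 10
-37    -> 600 600 10 -37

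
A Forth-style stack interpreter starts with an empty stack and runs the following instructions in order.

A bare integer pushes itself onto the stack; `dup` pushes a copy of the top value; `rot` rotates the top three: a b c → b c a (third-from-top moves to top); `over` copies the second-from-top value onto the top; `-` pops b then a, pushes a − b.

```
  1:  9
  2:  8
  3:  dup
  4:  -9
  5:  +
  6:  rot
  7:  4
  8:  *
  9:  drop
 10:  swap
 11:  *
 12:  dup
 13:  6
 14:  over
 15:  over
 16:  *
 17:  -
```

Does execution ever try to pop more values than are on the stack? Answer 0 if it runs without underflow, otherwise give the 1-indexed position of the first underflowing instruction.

9    -> 9
8    -> 9 8
dup  -> 9 8 8
-9   -> 9 8 8 -9
+    -> 9 8 -1
rot  -> 8 -1 9
4    -> 8 -1 9 4
*    -> 8 -1 36
drop -> 8 -1
swap -> -1 8
*    -> -8
dup  -> -8 -8
6    -> -8 -8 6
over -> -8 -8 6 -8
over -> -8 -8 6 -8 6
*    -> -8 -8 6 -48
-    -> -8 -8 54

0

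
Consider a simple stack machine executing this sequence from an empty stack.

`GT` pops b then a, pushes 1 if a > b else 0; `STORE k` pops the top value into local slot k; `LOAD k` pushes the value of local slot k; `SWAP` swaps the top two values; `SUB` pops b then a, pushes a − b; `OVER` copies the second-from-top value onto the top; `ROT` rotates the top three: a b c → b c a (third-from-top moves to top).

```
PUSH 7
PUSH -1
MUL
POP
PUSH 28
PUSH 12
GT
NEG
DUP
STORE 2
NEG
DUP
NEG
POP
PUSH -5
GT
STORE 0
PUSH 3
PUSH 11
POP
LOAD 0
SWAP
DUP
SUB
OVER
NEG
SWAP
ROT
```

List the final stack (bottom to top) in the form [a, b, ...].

[-1, 0, 1]

PUSH 7  → 7
PUSH -1 → 7 -1
MUL     → -7
POP     → (empty)
PUSH 28 → 28
PUSH 12 → 28 12
GT      → 1
NEG     → -1
DUP     → -1 -1
STORE 2 → -1
NEG     → 1
DUP     → 1 1
NEG     → 1 -1
POP     → 1
PUSH -5 → 1 -5
GT      → 1
STORE 0 → (empty)
PUSH 3  → 3
PUSH 11 → 3 11
POP     → 3
LOAD 0  → 3 1
SWAP    → 1 3
DUP     → 1 3 3
SUB     → 1 0
OVER    → 1 0 1
NEG     → 1 0 -1
SWAP    → 1 -1 0
ROT     → -1 0 1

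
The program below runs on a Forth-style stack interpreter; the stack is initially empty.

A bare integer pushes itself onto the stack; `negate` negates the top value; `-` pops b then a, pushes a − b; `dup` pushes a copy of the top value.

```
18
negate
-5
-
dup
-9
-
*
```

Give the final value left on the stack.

18     : [18]
negate : [-18]
-5     : [-18, -5]
-      : [-13]
dup    : [-13, -13]
-9     : [-13, -13, -9]
-      : [-13, -4]
*      : [52]

52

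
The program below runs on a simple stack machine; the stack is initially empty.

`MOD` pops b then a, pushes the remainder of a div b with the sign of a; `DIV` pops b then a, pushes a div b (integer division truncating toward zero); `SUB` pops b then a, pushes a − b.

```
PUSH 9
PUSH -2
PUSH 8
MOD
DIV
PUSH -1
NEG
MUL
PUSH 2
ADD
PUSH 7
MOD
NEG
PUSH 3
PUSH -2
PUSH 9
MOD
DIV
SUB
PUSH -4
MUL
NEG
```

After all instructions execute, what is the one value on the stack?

PUSH 9  → [9]
PUSH -2 → [9, -2]
PUSH 8  → [9, -2, 8]
MOD     → [9, -2]
DIV     → [-4]
PUSH -1 → [-4, -1]
NEG     → [-4, 1]
MUL     → [-4]
PUSH 2  → [-4, 2]
ADD     → [-2]
PUSH 7  → [-2, 7]
MOD     → [-2]
NEG     → [2]
PUSH 3  → [2, 3]
PUSH -2 → [2, 3, -2]
PUSH 9  → [2, 3, -2, 9]
MOD     → [2, 3, -2]
DIV     → [2, -1]
SUB     → [3]
PUSH -4 → [3, -4]
MUL     → [-12]
NEG     → [12]

12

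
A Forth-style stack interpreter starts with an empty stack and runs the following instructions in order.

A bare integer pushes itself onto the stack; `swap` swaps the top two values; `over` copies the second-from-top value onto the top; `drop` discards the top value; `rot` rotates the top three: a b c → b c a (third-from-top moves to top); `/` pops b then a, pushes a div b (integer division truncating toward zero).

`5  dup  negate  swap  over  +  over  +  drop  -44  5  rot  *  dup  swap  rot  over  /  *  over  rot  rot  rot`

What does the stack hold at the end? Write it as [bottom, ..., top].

[-25, -25, -25]

5      -> [5]
dup    -> [5, 5]
negate -> [5, -5]
swap   -> [-5, 5]
over   -> [-5, 5, -5]
+      -> [-5, 0]
over   -> [-5, 0, -5]
+      -> [-5, -5]
drop   -> [-5]
-44    -> [-5, -44]
5      -> [-5, -44, 5]
rot    -> [-44, 5, -5]
*      -> [-44, -25]
dup    -> [-44, -25, -25]
swap   -> [-44, -25, -25]
rot    -> [-25, -25, -44]
over   -> [-25, -25, -44, -25]
/      -> [-25, -25, 1]
*      -> [-25, -25]
over   -> [-25, -25, -25]
rot    -> [-25, -25, -25]
rot    -> [-25, -25, -25]
rot    -> [-25, -25, -25]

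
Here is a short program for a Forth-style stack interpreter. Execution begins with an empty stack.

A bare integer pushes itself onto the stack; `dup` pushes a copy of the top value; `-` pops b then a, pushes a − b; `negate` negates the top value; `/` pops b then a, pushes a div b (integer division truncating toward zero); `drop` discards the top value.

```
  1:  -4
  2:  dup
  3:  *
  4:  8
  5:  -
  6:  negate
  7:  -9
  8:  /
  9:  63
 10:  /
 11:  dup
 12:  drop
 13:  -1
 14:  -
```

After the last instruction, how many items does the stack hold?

1

-4     : -4
dup    : -4 -4
*      : 16
8      : 16 8
-      : 8
negate : -8
-9     : -8 -9
/      : 0
63     : 0 63
/      : 0
dup    : 0 0
drop   : 0
-1     : 0 -1
-      : 1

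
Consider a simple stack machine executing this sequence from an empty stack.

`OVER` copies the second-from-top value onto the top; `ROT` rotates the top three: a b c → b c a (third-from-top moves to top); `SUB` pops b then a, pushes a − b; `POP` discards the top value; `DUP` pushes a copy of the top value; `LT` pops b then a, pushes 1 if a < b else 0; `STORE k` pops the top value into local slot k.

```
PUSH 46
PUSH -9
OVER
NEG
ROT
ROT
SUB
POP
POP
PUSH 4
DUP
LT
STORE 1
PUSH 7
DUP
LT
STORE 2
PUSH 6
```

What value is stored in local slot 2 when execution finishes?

0

PUSH 46 -> 46
PUSH -9 -> 46 -9
OVER    -> 46 -9 46
NEG     -> 46 -9 -46
ROT     -> -9 -46 46
ROT     -> -46 46 -9
SUB     -> -46 55
POP     -> -46
POP     -> (empty)
PUSH 4  -> 4
DUP     -> 4 4
LT      -> 0
STORE 1 -> (empty)
PUSH 7  -> 7
DUP     -> 7 7
LT      -> 0
STORE 2 -> (empty)
PUSH 6  -> 6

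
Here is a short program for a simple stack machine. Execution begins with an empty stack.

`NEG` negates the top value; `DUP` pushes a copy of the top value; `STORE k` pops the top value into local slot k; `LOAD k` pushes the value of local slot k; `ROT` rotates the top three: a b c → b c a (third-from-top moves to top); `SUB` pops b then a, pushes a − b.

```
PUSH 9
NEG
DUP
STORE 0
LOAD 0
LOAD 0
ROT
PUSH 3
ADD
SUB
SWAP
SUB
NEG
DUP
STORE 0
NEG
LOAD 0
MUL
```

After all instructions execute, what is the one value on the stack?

-36

PUSH 9  → 9
NEG     → -9
DUP     → -9 -9
STORE 0 → -9
LOAD 0  → -9 -9
LOAD 0  → -9 -9 -9
ROT     → -9 -9 -9
PUSH 3  → -9 -9 -9 3
ADD     → -9 -9 -6
SUB     → -9 -3
SWAP    → -3 -9
SUB     → 6
NEG     → -6
DUP     → -6 -6
STORE 0 → -6
NEG     → 6
LOAD 0  → 6 -6
MUL     → -36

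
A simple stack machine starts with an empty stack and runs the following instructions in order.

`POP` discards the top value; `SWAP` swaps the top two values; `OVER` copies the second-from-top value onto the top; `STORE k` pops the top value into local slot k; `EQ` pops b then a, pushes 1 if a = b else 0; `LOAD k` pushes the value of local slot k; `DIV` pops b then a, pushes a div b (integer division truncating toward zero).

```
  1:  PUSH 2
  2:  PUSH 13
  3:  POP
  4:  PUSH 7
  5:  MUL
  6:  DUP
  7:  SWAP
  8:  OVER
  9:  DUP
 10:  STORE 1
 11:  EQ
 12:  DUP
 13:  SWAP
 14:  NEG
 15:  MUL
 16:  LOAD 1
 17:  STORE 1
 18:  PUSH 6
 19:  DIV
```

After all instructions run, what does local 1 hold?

14

PUSH 2  → [2]
PUSH 13 → [2, 13]
POP     → [2]
PUSH 7  → [2, 7]
MUL     → [14]
DUP     → [14, 14]
SWAP    → [14, 14]
OVER    → [14, 14, 14]
DUP     → [14, 14, 14, 14]
STORE 1 → [14, 14, 14]
EQ      → [14, 1]
DUP     → [14, 1, 1]
SWAP    → [14, 1, 1]
NEG     → [14, 1, -1]
MUL     → [14, -1]
LOAD 1  → [14, -1, 14]
STORE 1 → [14, -1]
PUSH 6  → [14, -1, 6]
DIV     → [14, 0]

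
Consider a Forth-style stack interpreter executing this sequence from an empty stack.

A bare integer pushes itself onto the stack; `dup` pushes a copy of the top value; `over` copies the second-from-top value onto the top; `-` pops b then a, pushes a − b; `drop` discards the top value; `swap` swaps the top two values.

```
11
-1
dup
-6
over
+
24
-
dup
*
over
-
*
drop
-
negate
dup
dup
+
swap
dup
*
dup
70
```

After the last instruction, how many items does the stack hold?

11     : [11]
-1     : [11, -1]
dup    : [11, -1, -1]
-6     : [11, -1, -1, -6]
over   : [11, -1, -1, -6, -1]
+      : [11, -1, -1, -7]
24     : [11, -1, -1, -7, 24]
-      : [11, -1, -1, -31]
dup    : [11, -1, -1, -31, -31]
*      : [11, -1, -1, 961]
over   : [11, -1, -1, 961, -1]
-      : [11, -1, -1, 962]
*      : [11, -1, -962]
drop   : [11, -1]
-      : [12]
negate : [-12]
dup    : [-12, -12]
dup    : [-12, -12, -12]
+      : [-12, -24]
swap   : [-24, -12]
dup    : [-24, -12, -12]
*      : [-24, 144]
dup    : [-24, 144, 144]
70     : [-24, 144, 144, 70]

4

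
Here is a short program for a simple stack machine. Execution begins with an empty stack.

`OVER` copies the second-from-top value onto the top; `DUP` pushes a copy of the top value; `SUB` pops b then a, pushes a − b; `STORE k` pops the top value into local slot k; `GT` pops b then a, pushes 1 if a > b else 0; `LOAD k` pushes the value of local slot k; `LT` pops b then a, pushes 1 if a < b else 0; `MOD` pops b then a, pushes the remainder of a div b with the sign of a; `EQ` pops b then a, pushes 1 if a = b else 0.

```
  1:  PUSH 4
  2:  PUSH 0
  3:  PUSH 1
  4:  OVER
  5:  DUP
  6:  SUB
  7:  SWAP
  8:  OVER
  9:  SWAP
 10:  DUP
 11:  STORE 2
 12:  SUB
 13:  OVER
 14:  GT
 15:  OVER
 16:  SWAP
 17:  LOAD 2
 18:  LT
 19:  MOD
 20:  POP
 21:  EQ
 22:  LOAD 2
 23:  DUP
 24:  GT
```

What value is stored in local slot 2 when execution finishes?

PUSH 4  -> 4
PUSH 0  -> 4 0
PUSH 1  -> 4 0 1
OVER    -> 4 0 1 0
DUP     -> 4 0 1 0 0
SUB     -> 4 0 1 0
SWAP    -> 4 0 0 1
OVER    -> 4 0 0 1 0
SWAP    -> 4 0 0 0 1
DUP     -> 4 0 0 0 1 1
STORE 2 -> 4 0 0 0 1
SUB     -> 4 0 0 -1
OVER    -> 4 0 0 -1 0
GT      -> 4 0 0 0
OVER    -> 4 0 0 0 0
SWAP    -> 4 0 0 0 0
LOAD 2  -> 4 0 0 0 0 1
LT      -> 4 0 0 0 1
MOD     -> 4 0 0 0
POP     -> 4 0 0
EQ      -> 4 1
LOAD 2  -> 4 1 1
DUP     -> 4 1 1 1
GT      -> 4 1 0

1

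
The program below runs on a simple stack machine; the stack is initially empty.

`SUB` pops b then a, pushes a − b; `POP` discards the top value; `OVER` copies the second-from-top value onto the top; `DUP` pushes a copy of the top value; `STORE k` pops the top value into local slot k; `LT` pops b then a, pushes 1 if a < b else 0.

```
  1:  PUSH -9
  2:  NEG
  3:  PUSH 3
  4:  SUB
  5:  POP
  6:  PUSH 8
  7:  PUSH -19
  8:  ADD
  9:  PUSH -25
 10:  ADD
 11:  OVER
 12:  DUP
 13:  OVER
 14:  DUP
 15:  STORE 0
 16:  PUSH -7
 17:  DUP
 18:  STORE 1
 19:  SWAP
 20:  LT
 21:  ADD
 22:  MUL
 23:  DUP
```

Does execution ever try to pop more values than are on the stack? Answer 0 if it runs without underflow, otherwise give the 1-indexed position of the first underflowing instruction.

11

PUSH -9  : -9
NEG      : 9
PUSH 3   : 9 3
SUB      : 6
POP      : (empty)
PUSH 8   : 8
PUSH -19 : 8 -19
ADD      : -11
PUSH -25 : -11 -25
ADD      : -36
OVER  — needs 2 operands, stack has 1 → underflow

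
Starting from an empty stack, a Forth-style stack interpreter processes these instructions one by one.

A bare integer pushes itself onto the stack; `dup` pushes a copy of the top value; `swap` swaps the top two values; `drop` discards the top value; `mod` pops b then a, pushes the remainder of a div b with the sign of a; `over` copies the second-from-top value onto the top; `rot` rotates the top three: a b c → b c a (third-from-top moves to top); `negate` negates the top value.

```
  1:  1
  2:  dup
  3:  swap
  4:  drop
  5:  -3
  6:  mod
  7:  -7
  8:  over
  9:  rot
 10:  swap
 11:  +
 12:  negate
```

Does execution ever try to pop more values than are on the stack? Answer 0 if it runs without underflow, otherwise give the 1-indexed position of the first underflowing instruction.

1      → 1
dup    → 1 1
swap   → 1 1
drop   → 1
-3     → 1 -3
mod    → 1
-7     → 1 -7
over   → 1 -7 1
rot    → -7 1 1
swap   → -7 1 1
+      → -7 2
negate → -7 -2

0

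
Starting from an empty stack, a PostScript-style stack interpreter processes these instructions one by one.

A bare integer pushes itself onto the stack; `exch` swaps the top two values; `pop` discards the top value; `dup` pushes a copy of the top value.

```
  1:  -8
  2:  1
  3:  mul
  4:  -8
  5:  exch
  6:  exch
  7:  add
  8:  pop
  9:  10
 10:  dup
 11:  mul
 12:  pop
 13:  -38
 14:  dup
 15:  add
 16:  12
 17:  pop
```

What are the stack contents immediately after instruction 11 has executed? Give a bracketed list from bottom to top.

[100]

-8    -8
1     -8 1
mul   -8
-8    -8 -8
exch  -8 -8
exch  -8 -8
add   -16
pop   (empty)
10    10
dup   10 10
mul   100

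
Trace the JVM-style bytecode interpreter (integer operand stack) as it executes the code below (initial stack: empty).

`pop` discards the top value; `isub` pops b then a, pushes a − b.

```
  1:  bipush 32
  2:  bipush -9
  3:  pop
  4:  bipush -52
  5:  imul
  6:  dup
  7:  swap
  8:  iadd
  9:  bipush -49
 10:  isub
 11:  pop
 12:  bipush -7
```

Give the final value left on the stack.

-7

bipush 32  : [32]
bipush -9  : [32, -9]
pop        : [32]
bipush -52 : [32, -52]
imul       : [-1664]
dup        : [-1664, -1664]
swap       : [-1664, -1664]
iadd       : [-3328]
bipush -49 : [-3328, -49]
isub       : [-3279]
pop        : []
bipush -7  : [-7]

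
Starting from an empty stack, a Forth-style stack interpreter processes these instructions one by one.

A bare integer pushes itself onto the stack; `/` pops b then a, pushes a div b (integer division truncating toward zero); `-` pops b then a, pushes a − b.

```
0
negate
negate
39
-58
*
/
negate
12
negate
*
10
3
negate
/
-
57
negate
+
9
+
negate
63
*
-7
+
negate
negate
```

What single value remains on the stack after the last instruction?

2828

0      : 0
negate : 0
negate : 0
39     : 0 39
-58    : 0 39 -58
*      : 0 -2262
/      : 0
negate : 0
12     : 0 12
negate : 0 -12
*      : 0
10     : 0 10
3      : 0 10 3
negate : 0 10 -3
/      : 0 -3
-      : 3
57     : 3 57
negate : 3 -57
+      : -54
9      : -54 9
+      : -45
negate : 45
63     : 45 63
*      : 2835
-7     : 2835 -7
+      : 2828
negate : -2828
negate : 2828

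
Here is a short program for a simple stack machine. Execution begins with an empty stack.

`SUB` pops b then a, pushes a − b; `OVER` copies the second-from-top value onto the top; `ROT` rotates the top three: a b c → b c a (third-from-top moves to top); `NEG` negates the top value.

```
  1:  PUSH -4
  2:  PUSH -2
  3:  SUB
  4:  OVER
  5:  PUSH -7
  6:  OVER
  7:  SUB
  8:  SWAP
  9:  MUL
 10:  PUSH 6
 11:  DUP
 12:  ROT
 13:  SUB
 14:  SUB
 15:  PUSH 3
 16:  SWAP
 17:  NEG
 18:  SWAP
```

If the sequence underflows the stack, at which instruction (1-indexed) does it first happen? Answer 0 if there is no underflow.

PUSH -4 → [-4]
PUSH -2 → [-4, -2]
SUB     → [-2]
OVER  — needs 2 operands, stack has 1 → underflow

4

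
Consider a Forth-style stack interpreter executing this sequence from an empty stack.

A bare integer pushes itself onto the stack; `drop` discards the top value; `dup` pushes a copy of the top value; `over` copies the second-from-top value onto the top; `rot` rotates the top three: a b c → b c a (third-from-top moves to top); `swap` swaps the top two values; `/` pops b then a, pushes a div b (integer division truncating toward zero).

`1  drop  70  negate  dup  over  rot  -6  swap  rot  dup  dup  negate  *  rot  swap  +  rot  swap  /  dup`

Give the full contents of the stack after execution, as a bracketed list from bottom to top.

[-70, -70, 0, 0]

1      → 1
drop   → (empty)
70     → 70
negate → -70
dup    → -70 -70
over   → -70 -70 -70
rot    → -70 -70 -70
-6     → -70 -70 -70 -6
swap   → -70 -70 -6 -70
rot    → -70 -6 -70 -70
dup    → -70 -6 -70 -70 -70
dup    → -70 -6 -70 -70 -70 -70
negate → -70 -6 -70 -70 -70 70
*      → -70 -6 -70 -70 -4900
rot    → -70 -6 -70 -4900 -70
swap   → -70 -6 -70 -70 -4900
+      → -70 -6 -70 -4970
rot    → -70 -70 -4970 -6
swap   → -70 -70 -6 -4970
/      → -70 -70 0
dup    → -70 -70 0 0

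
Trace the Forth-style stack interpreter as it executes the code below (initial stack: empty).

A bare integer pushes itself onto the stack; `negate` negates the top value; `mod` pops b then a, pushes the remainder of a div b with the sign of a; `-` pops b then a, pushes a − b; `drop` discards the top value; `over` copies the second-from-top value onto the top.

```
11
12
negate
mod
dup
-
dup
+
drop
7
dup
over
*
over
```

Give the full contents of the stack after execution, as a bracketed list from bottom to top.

11     : [11]
12     : [11, 12]
negate : [11, -12]
mod    : [11]
dup    : [11, 11]
-      : [0]
dup    : [0, 0]
+      : [0]
drop   : []
7      : [7]
dup    : [7, 7]
over   : [7, 7, 7]
*      : [7, 49]
over   : [7, 49, 7]

[7, 49, 7]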